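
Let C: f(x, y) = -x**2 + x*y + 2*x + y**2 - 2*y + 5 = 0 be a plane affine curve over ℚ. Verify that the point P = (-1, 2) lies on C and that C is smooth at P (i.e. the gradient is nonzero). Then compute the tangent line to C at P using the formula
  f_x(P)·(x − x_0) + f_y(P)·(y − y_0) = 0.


Tangent line at P: 6*x + y + 4 = 0.

Step 1: f(-1, 2) = 0, so P lies on C.
Step 2: partial derivatives
  f_x(x, y) = -2*x + y + 2, f_y(x, y) = x + 2*y - 2.
  f_x(P) = 6, f_y(P) = 1 (gradient nonzero, so P is smooth).
Step 3: tangent line at P: 6·(x − -1) + 1·(y − 2) = 0.
Expanding: 6*x + y + 4 = 0.


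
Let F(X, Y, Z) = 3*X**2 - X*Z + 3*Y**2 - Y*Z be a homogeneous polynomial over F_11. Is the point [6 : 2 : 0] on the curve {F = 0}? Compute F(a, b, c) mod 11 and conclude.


F(6,2,0) ≡ 10 (mod 11); P is NOT on the curve.

Evaluate F(6, 2, 0) term-by-term (mod 11).
  3*X**2 ↦ 3·36·1·1 = 108
  -X*Z ↦ -1·6·1·0 = 0
  3*Y**2 ↦ 3·1·4·1 = 12
  -Y*Z ↦ -1·1·2·0 = 0
Sum: F(6, 2, 0) = (108) + (0) + (12) + (0) = 120.
Reducing mod 11: 120 ≡ 10 (mod 11).
Since F(a, b, c) ≡ 10 ≠ 0 (mod 11), P does NOT lie on the curve.


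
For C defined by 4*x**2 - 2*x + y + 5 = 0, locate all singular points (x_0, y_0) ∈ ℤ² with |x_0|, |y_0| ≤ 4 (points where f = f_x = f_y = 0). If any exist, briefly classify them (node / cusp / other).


No singular points in the scanned grid; C is smooth there.

Compute partial derivatives:
  f_x = 8*x - 2.
  f_y = 1.
f_y = 1 is a nonzero constant, so f_y never vanishes: no point (x, y) can satisfy f = f_x = f_y = 0. In particular no (x, y) ∈ {−4, ..., 4}² is singular; the curve is smooth.


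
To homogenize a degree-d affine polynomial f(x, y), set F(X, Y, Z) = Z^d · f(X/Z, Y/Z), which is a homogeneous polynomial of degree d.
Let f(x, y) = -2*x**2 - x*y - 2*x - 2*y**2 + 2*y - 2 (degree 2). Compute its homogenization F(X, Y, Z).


F(X, Y, Z) = -2*X**2 - X*Y - 2*X*Z - 2*Y**2 + 2*Y*Z - 2*Z**2

deg(f) = 2.
Substitute x = X/Z, y = Y/Z into f, then multiply by Z^2.
  monomial -2·x^2·y^0 ↦ -2·X^2·Y^0·Z^0.
  monomial -1·x^1·y^1 ↦ -1·X^1·Y^1·Z^0.
  monomial -2·x^1·y^0 ↦ -2·X^1·Y^0·Z^1.
  monomial -2·x^0·y^2 ↦ -2·X^0·Y^2·Z^0.
  monomial 2·x^0·y^1 ↦ 2·X^0·Y^1·Z^1.
  monomial -2·x^0·y^0 ↦ -2·X^0·Y^0·Z^2.
Collecting: F(X, Y, Z) = -2*X**2 - X*Y - 2*X*Z - 2*Y**2 + 2*Y*Z - 2*Z**2.


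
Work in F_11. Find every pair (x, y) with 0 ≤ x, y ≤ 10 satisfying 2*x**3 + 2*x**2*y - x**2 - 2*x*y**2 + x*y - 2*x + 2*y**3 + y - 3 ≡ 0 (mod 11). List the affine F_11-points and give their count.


Affine F_11-points: {(0, 1), (1, 1), (1, 3), (1, 8), (2, 7), (4, 1), (5, 9), (6, 5), (7, 2), (9, 9)}; count = 10.

For each of the 121 pairs (x, y) ∈ F_11², evaluate f(x, y) mod 11. Record the zeros.
  x = 0: [0↦8, 1↦0, 2↦4, 3↦10, 4↦8, 5↦10, 6↦6, 7↦8, 8↦6, 9↦1, 10↦5]  zeros at y ∈ {1}
  x = 1: [0↦7, 1↦0, 2↦1, 3↦0, 4↦9, 5↦7, 6↦6, 7↦7, 8↦0, 9↦8, 10↦10]  zeros at y ∈ {1, 3, 8}
  x = 2: [0↦5, 1↦3, 2↦5, 3↦1, 4↦3, 5↦1, 6↦7, 7↦0, 8↦3, 9↦6, 10↦10]  zeros at y ∈ {7}
  x = 3: [0↦3, 1↦10, 2↦6, 3↦3, 4↦2, 5↦4, 6↦10, 7↦10, 8↦5, 9↦7, 10↦6]  zeros at y ∈ ∅
  x = 4: [0↦2, 1↦0, 2↦5, 3↦7, 4↦7, 5↦6, 6↦5, 7↦5, 8↦7, 9↦1, 10↦10]  zeros at y ∈ {1}
  x = 5: [0↦3, 1↦7, 2↦3, 3↦3, 4↦8, 5↦8, 6↦4, 7↦8, 8↦10, 9↦0, 10↦1]  zeros at y ∈ {9}
  x = 6: [0↦7, 1↦10, 2↦1, 3↦3, 4↦6, 5↦0, 6↦8, 7↦9, 8↦4, 9↦5, 10↦2]  zeros at y ∈ {5}
  x = 7: [0↦4, 1↦10, 2↦0, 3↦8, 4↦2, 5↦5, 6↦7, 7↦9, 8↦1, 9↦6, 10↦3]  zeros at y ∈ {2}
  x = 8: [0↦6, 1↦8, 2↦1, 3↦8, 4↦8, 5↦2, 6↦2, 7↦9, 8↦2, 9↦4, 10↦5]  zeros at y ∈ ∅
  x = 9: [0↦3, 1↦5, 2↦5, 3↦4, 4↦3, 5↦3, 6↦5, 7↦10, 8↦8, 9↦0, 10↦9]  zeros at y ∈ {9}
  x = 10: [0↦7, 1↦2, 2↦2, 3↦8, 4↦10, 5↦9, 6↦6, 7↦2, 8↦9, 9↦6, 10↦5]  zeros at y ∈ ∅
Collecting zeros: affine points = {(0, 1), (1, 1), (1, 3), (1, 8), (2, 7), (4, 1), (5, 9), (6, 5), (7, 2), (9, 9)}.
Total count |C(F_11)_aff| = 10.


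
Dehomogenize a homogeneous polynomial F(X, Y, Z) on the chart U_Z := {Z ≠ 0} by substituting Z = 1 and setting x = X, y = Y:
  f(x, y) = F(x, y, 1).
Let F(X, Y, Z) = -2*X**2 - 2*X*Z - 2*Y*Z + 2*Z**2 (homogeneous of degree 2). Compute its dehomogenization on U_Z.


f(x, y) = -2*x**2 - 2*x - 2*y + 2

On U_Z we set Z = 1. Each monomial c·X^i·Y^j·Z^k in F becomes c·x^i·y^j·1^k = c·x^i·y^j.
Substituting Z = 1: F(X, Y, 1) = -2*x**2 - 2*x - 2*y + 2.
Note: deg(f) ≤ deg(F) = 2; strict inequality happens when F is divisible by Z (lost terms).


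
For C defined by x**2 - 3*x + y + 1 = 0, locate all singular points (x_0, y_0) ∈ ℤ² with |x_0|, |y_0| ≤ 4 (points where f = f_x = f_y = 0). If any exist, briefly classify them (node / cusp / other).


No singular points in the scanned grid; C is smooth there.

Compute partial derivatives:
  f_x = 2*x - 3.
  f_y = 1.
f_y = 1 is a nonzero constant, so f_y never vanishes: no point (x, y) can satisfy f = f_x = f_y = 0. In particular no (x, y) ∈ {−4, ..., 4}² is singular; the curve is smooth.


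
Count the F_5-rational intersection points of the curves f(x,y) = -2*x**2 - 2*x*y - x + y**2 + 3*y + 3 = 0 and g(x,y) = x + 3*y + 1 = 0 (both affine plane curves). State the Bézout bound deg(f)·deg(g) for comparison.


Common zeros: {(2, 4), (3, 2)}; count = 2; Bézout bound = 2.

deg(f) = 2, deg(g) = 1, so Bézout bound = 2.
Scan x ∈ F_5. For each x, list the y ∈ F_5 with f(x, y) ≡ 0 and those with g(x, y) ≡ 0 (mod 5); the common zeros in that column are the intersection.
  x = 0: f ≡ 0 at y ∈ ∅; g ≡ 0 at y ∈ {3}; common: ∅.
  x = 1: f ≡ 0 at y ∈ {0, 4}; g ≡ 0 at y ∈ {1}; common: ∅.
  x = 2: f ≡ 0 at y ∈ {2, 4}; g ≡ 0 at y ∈ {4}; common: {4}.
  x = 3: f ≡ 0 at y ∈ {1, 2}; g ≡ 0 at y ∈ {2}; common: {2}.
  x = 4: f ≡ 0 at y ∈ ∅; g ≡ 0 at y ∈ {0}; common: ∅.
Collecting: common zeros = {(2, 4), (3, 2)}, so the count is 2.
Comparison with the Bézout bound: 2 ≤ 2 = deg(f)·deg(g), as expected for curves with no common component (the bound is attained).


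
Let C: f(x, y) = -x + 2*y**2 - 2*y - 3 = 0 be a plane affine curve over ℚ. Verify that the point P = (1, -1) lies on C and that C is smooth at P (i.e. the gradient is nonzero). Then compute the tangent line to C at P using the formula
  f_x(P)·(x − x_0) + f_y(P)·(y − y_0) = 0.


Tangent line at P: -x - 6*y - 5 = 0.

Step 1: f(1, -1) = 0, so P lies on C.
Step 2: partial derivatives
  f_x(x, y) = -1, f_y(x, y) = 4*y - 2.
  f_x(P) = -1, f_y(P) = -6 (gradient nonzero, so P is smooth).
Step 3: tangent line at P: -1·(x − 1) + -6·(y − -1) = 0.
Expanding: -x - 6*y - 5 = 0.


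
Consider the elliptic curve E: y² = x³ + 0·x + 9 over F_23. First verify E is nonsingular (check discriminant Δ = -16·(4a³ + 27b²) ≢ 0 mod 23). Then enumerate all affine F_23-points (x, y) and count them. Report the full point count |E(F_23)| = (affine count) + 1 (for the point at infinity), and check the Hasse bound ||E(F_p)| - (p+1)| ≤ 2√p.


Affine points = {(0, 3), (0, 20), (3, 6), (3, 17), (4, 2), (4, 21), (6, 8), (6, 15), (9, 5), (9, 18), (11, 11), (11, 12), (12, 9), (12, 14), (14, 4), (14, 19), (15, 7), (15, 16), (17, 0), (21, 1), (21, 22), (22, 10), (22, 13)}; affine count = 23; |E(F_23)| = 24.

Discriminant check: Δ ∝ 4a³ + 27b² = 4·0³ + 27·9² = 4·0 + 27·81 ≡ 2 (mod 23). Nonzero ⇒ E is nonsingular.
For each x ∈ F_23, compute rhs = x³ + 0·x + 9 mod 23, then count y ∈ F_23 with y² ≡ rhs.
  x = 0: rhs = 9, matching y values: 3, 20 (2 points).
  x = 1: rhs = 10, matching y values: none (0 points).
  x = 2: rhs = 17, matching y values: none (0 points).
  x = 3: rhs = 13, matching y values: 6, 17 (2 points).
  x = 4: rhs = 4, matching y values: 2, 21 (2 points).
  x = 5: rhs = 19, matching y values: none (0 points).
  x = 6: rhs = 18, matching y values: 8, 15 (2 points).
  x = 7: rhs = 7, matching y values: none (0 points).
  x = 8: rhs = 15, matching y values: none (0 points).
  x = 9: rhs = 2, matching y values: 5, 18 (2 points).
  x = 10: rhs = 20, matching y values: none (0 points).
  x = 11: rhs = 6, matching y values: 11, 12 (2 points).
  x = 12: rhs = 12, matching y values: 9, 14 (2 points).
  x = 13: rhs = 21, matching y values: none (0 points).
  x = 14: rhs = 16, matching y values: 4, 19 (2 points).
  x = 15: rhs = 3, matching y values: 7, 16 (2 points).
  x = 16: rhs = 11, matching y values: none (0 points).
  x = 17: rhs = 0, matching y values: 0 (1 points).
  x = 18: rhs = 22, matching y values: none (0 points).
  x = 19: rhs = 14, matching y values: none (0 points).
  x = 20: rhs = 5, matching y values: none (0 points).
  x = 21: rhs = 1, matching y values: 1, 22 (2 points).
  x = 22: rhs = 8, matching y values: 10, 13 (2 points).
Total affine count: 23.
Full point count |E(F_23)| = 23 + 1 = 24.
Hasse bound: |24 − (23+1)| = |0| = 0 ≤ 2√23 ≈ 9.5917 ✓.


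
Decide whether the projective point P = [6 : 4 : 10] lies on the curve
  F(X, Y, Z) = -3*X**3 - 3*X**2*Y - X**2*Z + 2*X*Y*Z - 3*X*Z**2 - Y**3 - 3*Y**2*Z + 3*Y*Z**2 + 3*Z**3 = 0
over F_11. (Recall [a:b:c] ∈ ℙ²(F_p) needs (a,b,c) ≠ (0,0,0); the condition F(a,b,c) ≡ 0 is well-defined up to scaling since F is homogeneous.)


F(6,4,10) ≡ 5 (mod 11); P is NOT on the curve.

Evaluate F(6, 4, 10) term-by-term (mod 11).
  -3*X**3 ↦ -3·216·1·1 = -648
  -3*X**2*Y ↦ -3·36·4·1 = -432
  -X**2*Z ↦ -1·36·1·10 = -360
  2*X*Y*Z ↦ 2·6·4·10 = 480
  -3*X*Z**2 ↦ -3·6·1·100 = -1800
  -Y**3 ↦ -1·1·64·1 = -64
  -3*Y**2*Z ↦ -3·1·16·10 = -480
  3*Y*Z**2 ↦ 3·1·4·100 = 1200
  3*Z**3 ↦ 3·1·1·1000 = 3000
Sum: F(6, 4, 10) = (-648) + (-432) + (-360) + (480) + (-1800) + (-64) + (-480) + (1200) + (3000) = 896.
Reducing mod 11: 896 ≡ 5 (mod 11).
Since F(a, b, c) ≡ 5 ≠ 0 (mod 11), P does NOT lie on the curve.


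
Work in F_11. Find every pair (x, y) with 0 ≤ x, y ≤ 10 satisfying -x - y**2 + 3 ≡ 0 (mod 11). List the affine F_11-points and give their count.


Affine F_11-points: {(0, 5), (0, 6), (2, 1), (2, 10), (3, 0), (5, 3), (5, 8), (9, 4), (9, 7), (10, 2), (10, 9)}; count = 11.

For each of the 121 pairs (x, y) ∈ F_11², evaluate f(x, y) mod 11. Record the zeros.
  x = 0: [0↦3, 1↦2, 2↦10, 3↦5, 4↦9, 5↦0, 6↦0, 7↦9, 8↦5, 9↦10, 10↦2]  zeros at y ∈ {5, 6}
  x = 1: [0↦2, 1↦1, 2↦9, 3↦4, 4↦8, 5↦10, 6↦10, 7↦8, 8↦4, 9↦9, 10↦1]  zeros at y ∈ ∅
  x = 2: [0↦1, 1↦0, 2↦8, 3↦3, 4↦7, 5↦9, 6↦9, 7↦7, 8↦3, 9↦8, 10↦0]  zeros at y ∈ {1, 10}
  x = 3: [0↦0, 1↦10, 2↦7, 3↦2, 4↦6, 5↦8, 6↦8, 7↦6, 8↦2, 9↦7, 10↦10]  zeros at y ∈ {0}
  x = 4: [0↦10, 1↦9, 2↦6, 3↦1, 4↦5, 5↦7, 6↦7, 7↦5, 8↦1, 9↦6, 10↦9]  zeros at y ∈ ∅
  x = 5: [0↦9, 1↦8, 2↦5, 3↦0, 4↦4, 5↦6, 6↦6, 7↦4, 8↦0, 9↦5, 10↦8]  zeros at y ∈ {3, 8}
  x = 6: [0↦8, 1↦7, 2↦4, 3↦10, 4↦3, 5↦5, 6↦5, 7↦3, 8↦10, 9↦4, 10↦7]  zeros at y ∈ ∅
  x = 7: [0↦7, 1↦6, 2↦3, 3↦9, 4↦2, 5↦4, 6↦4, 7↦2, 8↦9, 9↦3, 10↦6]  zeros at y ∈ ∅
  x = 8: [0↦6, 1↦5, 2↦2, 3↦8, 4↦1, 5↦3, 6↦3, 7↦1, 8↦8, 9↦2, 10↦5]  zeros at y ∈ ∅
  x = 9: [0↦5, 1↦4, 2↦1, 3↦7, 4↦0, 5↦2, 6↦2, 7↦0, 8↦7, 9↦1, 10↦4]  zeros at y ∈ {4, 7}
  x = 10: [0↦4, 1↦3, 2↦0, 3↦6, 4↦10, 5↦1, 6↦1, 7↦10, 8↦6, 9↦0, 10↦3]  zeros at y ∈ {2, 9}
Collecting zeros: affine points = {(0, 5), (0, 6), (2, 1), (2, 10), (3, 0), (5, 3), (5, 8), (9, 4), (9, 7), (10, 2), (10, 9)}.
Total count |C(F_11)_aff| = 11.


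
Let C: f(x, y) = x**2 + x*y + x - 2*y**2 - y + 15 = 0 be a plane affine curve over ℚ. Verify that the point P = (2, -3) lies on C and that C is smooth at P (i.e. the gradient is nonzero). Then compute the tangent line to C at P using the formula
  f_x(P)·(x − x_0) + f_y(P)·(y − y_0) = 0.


Tangent line at P: 2*x + 13*y + 35 = 0.

Step 1: f(2, -3) = 0, so P lies on C.
Step 2: partial derivatives
  f_x(x, y) = 2*x + y + 1, f_y(x, y) = x - 4*y - 1.
  f_x(P) = 2, f_y(P) = 13 (gradient nonzero, so P is smooth).
Step 3: tangent line at P: 2·(x − 2) + 13·(y − -3) = 0.
Expanding: 2*x + 13*y + 35 = 0.


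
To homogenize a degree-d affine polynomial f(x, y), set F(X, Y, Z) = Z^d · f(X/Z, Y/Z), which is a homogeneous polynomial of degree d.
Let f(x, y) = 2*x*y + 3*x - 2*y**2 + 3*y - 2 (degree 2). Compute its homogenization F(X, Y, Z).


F(X, Y, Z) = 2*X*Y + 3*X*Z - 2*Y**2 + 3*Y*Z - 2*Z**2

deg(f) = 2.
Substitute x = X/Z, y = Y/Z into f, then multiply by Z^2.
  monomial 2·x^1·y^1 ↦ 2·X^1·Y^1·Z^0.
  monomial 3·x^1·y^0 ↦ 3·X^1·Y^0·Z^1.
  monomial -2·x^0·y^2 ↦ -2·X^0·Y^2·Z^0.
  monomial 3·x^0·y^1 ↦ 3·X^0·Y^1·Z^1.
  monomial -2·x^0·y^0 ↦ -2·X^0·Y^0·Z^2.
Collecting: F(X, Y, Z) = 2*X*Y + 3*X*Z - 2*Y**2 + 3*Y*Z - 2*Z**2.


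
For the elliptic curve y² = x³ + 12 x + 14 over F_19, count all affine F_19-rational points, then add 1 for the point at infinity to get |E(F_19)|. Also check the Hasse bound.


Affine points = {(3, 1), (3, 18), (5, 3), (5, 16), (6, 6), (6, 13), (7, 2), (7, 17), (12, 9), (12, 10), (13, 7), (13, 12), (14, 0), (15, 4), (15, 15), (17, 1), (17, 18), (18, 1), (18, 18)}; affine count = 19; |E(F_19)| = 20.

Discriminant check: Δ ∝ 4a³ + 27b² = 4·12³ + 27·14² = 4·1728 + 27·196 ≡ 6 (mod 19). Nonzero ⇒ E is nonsingular.
For each x ∈ F_19, compute rhs = x³ + 12·x + 14 mod 19, then count y ∈ F_19 with y² ≡ rhs.
  x = 0: rhs = 14, matching y values: none (0 points).
  x = 1: rhs = 8, matching y values: none (0 points).
  x = 2: rhs = 8, matching y values: none (0 points).
  x = 3: rhs = 1, matching y values: 1, 18 (2 points).
  x = 4: rhs = 12, matching y values: none (0 points).
  x = 5: rhs = 9, matching y values: 3, 16 (2 points).
  x = 6: rhs = 17, matching y values: 6, 13 (2 points).
  x = 7: rhs = 4, matching y values: 2, 17 (2 points).
  x = 8: rhs = 14, matching y values: none (0 points).
  x = 9: rhs = 15, matching y values: none (0 points).
  x = 10: rhs = 13, matching y values: none (0 points).
  x = 11: rhs = 14, matching y values: none (0 points).
  x = 12: rhs = 5, matching y values: 9, 10 (2 points).
  x = 13: rhs = 11, matching y values: 7, 12 (2 points).
  x = 14: rhs = 0, matching y values: 0 (1 points).
  x = 15: rhs = 16, matching y values: 4, 15 (2 points).
  x = 16: rhs = 8, matching y values: none (0 points).
  x = 17: rhs = 1, matching y values: 1, 18 (2 points).
  x = 18: rhs = 1, matching y values: 1, 18 (2 points).
Total affine count: 19.
Full point count |E(F_19)| = 19 + 1 = 20.
Hasse bound: |20 − (19+1)| = |0| = 0 ≤ 2√19 ≈ 8.7178 ✓.


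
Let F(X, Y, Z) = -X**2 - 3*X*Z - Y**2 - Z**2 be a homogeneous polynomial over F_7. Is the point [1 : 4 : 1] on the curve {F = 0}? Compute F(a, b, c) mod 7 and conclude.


F(1,4,1) ≡ 0 (mod 7); P is on the curve.

Evaluate F(1, 4, 1) term-by-term (mod 7).
  -X**2 ↦ -1·1·1·1 = -1
  -3*X*Z ↦ -3·1·1·1 = -3
  -Y**2 ↦ -1·1·16·1 = -16
  -Z**2 ↦ -1·1·1·1 = -1
Sum: F(1, 4, 1) = (-1) + (-3) + (-16) + (-1) = -21.
Reducing mod 7: -21 ≡ 0 (mod 7).
Since F(a, b, c) ≡ 0 (mod 7), P lies on the curve.


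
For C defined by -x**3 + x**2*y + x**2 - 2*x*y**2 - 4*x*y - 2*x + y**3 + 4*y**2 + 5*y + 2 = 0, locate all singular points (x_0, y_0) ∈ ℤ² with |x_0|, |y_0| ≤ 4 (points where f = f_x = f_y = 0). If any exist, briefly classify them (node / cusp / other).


Singular points: {(0, -1)}; classification: cusp.

Compute partial derivatives:
  f_x = -3*x**2 + 2*x*y + 2*x - 2*y**2 - 4*y - 2.
  f_y = x**2 - 4*x*y - 4*x + 3*y**2 + 8*y + 5.
Scan x_0 ∈ {−4, ..., 4}. For each x_0, f_y(x_0, y) is a polynomial in y; find its integer roots y ∈ {−4, ..., 4}, then test f_x and f at those candidates.
  x = -4: f_y(-4, y) = 3*y**2 + 24*y + 37; no integer root y with |y| ≤ 4.
  x = -3: f_y(-3, y) = 3*y**2 + 20*y + 26; no integer root y with |y| ≤ 4.
  x = -2: f_y(-2, y) = 3*y**2 + 16*y + 17; no integer root y with |y| ≤ 4.
  x = -1: f_y(-1, y) = 3*y**2 + 12*y + 10; no integer root y with |y| ≤ 4.
  x = 0: f_y(0, y) = 3*y**2 + 8*y + 5; vanishes at y ∈ {-1}. (0, -1): f_x = 0, f = 0 — SINGULAR.
  x = 1: f_y(1, y) = 3*y**2 + 4*y + 2; no integer root y with |y| ≤ 4.
  x = 2: f_y(2, y) = 3*y**2 + 1; no integer root y with |y| ≤ 4.
  x = 3: f_y(3, y) = 3*y**2 - 4*y + 2; no integer root y with |y| ≤ 4.
  x = 4: f_y(4, y) = 3*y**2 - 8*y + 5; vanishes at y ∈ {1}. (4, 1): f_x = -40 ≠ 0.
Only singular point on the grid: (0, -1).
Classify: substitute x = 0 + u, y = -1 + v and expand: f = -u**3 + u**2*v - 2*u*v**2 + v**3 + v**2.
No constant or linear terms (consistent with a singular point). Quadratic part: v**2. Cubic part: -u**3 + u**2*v - 2*u*v**2 + v**3.
The quadratic part v**2 is a perfect square, so there is a single (double) tangent line v = 0, i.e. y = -1. Restricting the cubic part to that line (v = 0) leaves -u**3 ≠ 0, so f is not divisible by v and the branch is v² ≈ u**3 to lowest order — this is a cusp.
Classification: cusp.


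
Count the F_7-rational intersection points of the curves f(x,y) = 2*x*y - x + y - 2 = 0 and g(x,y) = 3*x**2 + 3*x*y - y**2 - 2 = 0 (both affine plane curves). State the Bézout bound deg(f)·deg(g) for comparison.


Common zeros: ∅; count = 0; Bézout bound = 4.

deg(f) = 2, deg(g) = 2, so Bézout bound = 4.
Scan x ∈ F_7. For each x, list the y ∈ F_7 with f(x, y) ≡ 0 and those with g(x, y) ≡ 0 (mod 7); the common zeros in that column are the intersection.
  x = 0: f ≡ 0 at y ∈ {2}; g ≡ 0 at y ∈ ∅; common: ∅.
  x = 1: f ≡ 0 at y ∈ {1}; g ≡ 0 at y ∈ ∅; common: ∅.
  x = 2: f ≡ 0 at y ∈ {5}; g ≡ 0 at y ∈ ∅; common: ∅.
  x = 3: f ≡ 0 at y ∈ ∅; g ≡ 0 at y ∈ ∅; common: ∅.
  x = 4: f ≡ 0 at y ∈ {3}; g ≡ 0 at y ∈ ∅; common: ∅.
  x = 5: f ≡ 0 at y ∈ {0}; g ≡ 0 at y ∈ ∅; common: ∅.
  x = 6: f ≡ 0 at y ∈ {6}; g ≡ 0 at y ∈ ∅; common: ∅.
Collecting: common zeros = ∅, so the count is 0.
Comparison with the Bézout bound: 0 ≤ 4 = deg(f)·deg(g), as expected for curves with no common component (the affine F_7-count falls short of the bound because intersections may lie at infinity, over extension fields, or carry multiplicity).


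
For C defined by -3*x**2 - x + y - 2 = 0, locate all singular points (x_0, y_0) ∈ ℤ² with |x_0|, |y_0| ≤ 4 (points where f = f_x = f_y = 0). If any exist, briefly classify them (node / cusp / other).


No singular points in the scanned grid; C is smooth there.

Compute partial derivatives:
  f_x = -6*x - 1.
  f_y = 1.
f_y = 1 is a nonzero constant, so f_y never vanishes: no point (x, y) can satisfy f = f_x = f_y = 0. In particular no (x, y) ∈ {−4, ..., 4}² is singular; the curve is smooth.


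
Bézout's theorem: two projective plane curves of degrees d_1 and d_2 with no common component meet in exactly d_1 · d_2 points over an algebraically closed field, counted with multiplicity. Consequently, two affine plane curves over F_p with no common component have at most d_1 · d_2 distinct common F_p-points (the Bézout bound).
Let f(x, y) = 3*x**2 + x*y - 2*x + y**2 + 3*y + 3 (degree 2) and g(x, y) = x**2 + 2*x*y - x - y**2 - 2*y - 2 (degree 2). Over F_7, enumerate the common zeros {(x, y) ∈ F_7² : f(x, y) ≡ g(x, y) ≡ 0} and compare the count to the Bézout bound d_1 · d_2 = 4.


Common zeros: ∅; count = 0; Bézout bound = 4.

deg(f) = 2, deg(g) = 2, so Bézout bound = 4.
Scan x ∈ F_7. For each x, list the y ∈ F_7 with f(x, y) ≡ 0 and those with g(x, y) ≡ 0 (mod 7); the common zeros in that column are the intersection.
  x = 0: f ≡ 0 at y ∈ {1, 3}; g ≡ 0 at y ∈ ∅; common: ∅.
  x = 1: f ≡ 0 at y ∈ {5}; g ≡ 0 at y ∈ ∅; common: ∅.
  x = 2: f ≡ 0 at y ∈ {3, 6}; g ≡ 0 at y ∈ {0, 2}; common: ∅.
  x = 3: f ≡ 0 at y ∈ ∅; g ≡ 0 at y ∈ {1, 3}; common: ∅.
  x = 4: f ≡ 0 at y ∈ ∅; g ≡ 0 at y ∈ ∅; common: ∅.
  x = 5: f ≡ 0 at y ∈ {1, 5}; g ≡ 0 at y ∈ ∅; common: ∅.
  x = 6: f ≡ 0 at y ∈ {6}; g ≡ 0 at y ∈ {0, 3}; common: ∅.
Collecting: common zeros = ∅, so the count is 0.
Comparison with the Bézout bound: 0 ≤ 4 = deg(f)·deg(g), as expected for curves with no common component (the affine F_7-count falls short of the bound because intersections may lie at infinity, over extension fields, or carry multiplicity).


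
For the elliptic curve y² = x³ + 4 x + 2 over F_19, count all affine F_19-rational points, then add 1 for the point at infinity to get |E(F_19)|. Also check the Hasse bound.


Affine points = {(1, 8), (1, 11), (4, 5), (4, 14), (9, 8), (9, 11), (10, 4), (10, 15), (11, 3), (11, 16), (12, 7), (12, 12), (13, 3), (13, 16), (14, 3), (14, 16), (15, 6), (15, 13), (16, 1), (16, 18), (17, 9), (17, 10), (18, 4), (18, 15)}; affine count = 24; |E(F_19)| = 25.

Discriminant check: Δ ∝ 4a³ + 27b² = 4·4³ + 27·2² = 4·64 + 27·4 ≡ 3 (mod 19). Nonzero ⇒ E is nonsingular.
For each x ∈ F_19, compute rhs = x³ + 4·x + 2 mod 19, then count y ∈ F_19 with y² ≡ rhs.
  x = 0: rhs = 2, matching y values: none (0 points).
  x = 1: rhs = 7, matching y values: 8, 11 (2 points).
  x = 2: rhs = 18, matching y values: none (0 points).
  x = 3: rhs = 3, matching y values: none (0 points).
  x = 4: rhs = 6, matching y values: 5, 14 (2 points).
  x = 5: rhs = 14, matching y values: none (0 points).
  x = 6: rhs = 14, matching y values: none (0 points).
  x = 7: rhs = 12, matching y values: none (0 points).
  x = 8: rhs = 14, matching y values: none (0 points).
  x = 9: rhs = 7, matching y values: 8, 11 (2 points).
  x = 10: rhs = 16, matching y values: 4, 15 (2 points).
  x = 11: rhs = 9, matching y values: 3, 16 (2 points).
  x = 12: rhs = 11, matching y values: 7, 12 (2 points).
  x = 13: rhs = 9, matching y values: 3, 16 (2 points).
  x = 14: rhs = 9, matching y values: 3, 16 (2 points).
  x = 15: rhs = 17, matching y values: 6, 13 (2 points).
  x = 16: rhs = 1, matching y values: 1, 18 (2 points).
  x = 17: rhs = 5, matching y values: 9, 10 (2 points).
  x = 18: rhs = 16, matching y values: 4, 15 (2 points).
Total affine count: 24.
Full point count |E(F_19)| = 24 + 1 = 25.
Hasse bound: |25 − (19+1)| = |5| = 5 ≤ 2√19 ≈ 8.7178 ✓.


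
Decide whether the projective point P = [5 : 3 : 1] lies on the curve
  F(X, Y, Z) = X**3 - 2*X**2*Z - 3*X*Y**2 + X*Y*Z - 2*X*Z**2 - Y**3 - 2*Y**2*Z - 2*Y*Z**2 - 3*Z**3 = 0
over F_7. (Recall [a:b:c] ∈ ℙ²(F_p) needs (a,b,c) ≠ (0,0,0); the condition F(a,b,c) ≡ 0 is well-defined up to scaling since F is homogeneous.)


F(5,3,1) ≡ 3 (mod 7); P is NOT on the curve.

Evaluate F(5, 3, 1) term-by-term (mod 7).
  X**3 ↦ 1·125·1·1 = 125
  -2*X**2*Z ↦ -2·25·1·1 = -50
  -3*X*Y**2 ↦ -3·5·9·1 = -135
  X*Y*Z ↦ 1·5·3·1 = 15
  -2*X*Z**2 ↦ -2·5·1·1 = -10
  -Y**3 ↦ -1·1·27·1 = -27
  -2*Y**2*Z ↦ -2·1·9·1 = -18
  -2*Y*Z**2 ↦ -2·1·3·1 = -6
  -3*Z**3 ↦ -3·1·1·1 = -3
Sum: F(5, 3, 1) = (125) + (-50) + (-135) + (15) + (-10) + (-27) + (-18) + (-6) + (-3) = -109.
Reducing mod 7: -109 ≡ 3 (mod 7).
Since F(a, b, c) ≡ 3 ≠ 0 (mod 7), P does NOT lie on the curve.


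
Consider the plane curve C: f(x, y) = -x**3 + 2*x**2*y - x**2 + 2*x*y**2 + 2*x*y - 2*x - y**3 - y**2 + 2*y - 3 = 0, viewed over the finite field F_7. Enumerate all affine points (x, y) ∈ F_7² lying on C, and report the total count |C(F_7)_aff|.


Affine F_7-points: {(1, 0), (1, 3), (1, 5), (2, 4), (4, 0), (5, 3), (6, 3), (6, 4)}; count = 8.

For each of the 49 pairs (x, y) ∈ F_7², evaluate f(x, y) mod 7. Record the zeros.
  x = 0: [0↦4, 1↦4, 2↦3, 3↦2, 4↦2, 5↦4, 6↦2]  zeros at y ∈ ∅
  x = 1: [0↦0, 1↦6, 2↦1, 3↦0, 4↦4, 5↦0, 6↦3]  zeros at y ∈ {0, 3, 5}
  x = 2: [0↦2, 1↦4, 2↦6, 3↦2, 4↦0, 5↦1, 6↦6]  zeros at y ∈ {4}
  x = 3: [0↦4, 1↦6, 2↦5, 3↦2, 4↦5, 5↦1, 6↦5]  zeros at y ∈ ∅
  x = 4: [0↦0, 1↦6, 2↦6, 3↦1, 4↦6, 5↦1, 6↦1]  zeros at y ∈ {0}
  x = 5: [0↦5, 1↦5, 2↦3, 3↦0, 4↦4, 5↦2, 6↦2]  zeros at y ∈ {3}
  x = 6: [0↦6, 1↦4, 2↦4, 3↦0, 4↦0, 5↦5, 6↦2]  zeros at y ∈ {3, 4}
Collecting zeros: affine points = {(1, 0), (1, 3), (1, 5), (2, 4), (4, 0), (5, 3), (6, 3), (6, 4)}.
Total count |C(F_7)_aff| = 8.


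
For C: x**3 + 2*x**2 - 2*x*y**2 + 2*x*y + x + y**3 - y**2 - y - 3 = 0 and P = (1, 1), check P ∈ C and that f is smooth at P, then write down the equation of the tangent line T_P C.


Tangent line at P: 8*x - 2*y - 6 = 0.

Step 1: f(1, 1) = 0, so P lies on C.
Step 2: partial derivatives
  f_x(x, y) = 3*x**2 + 4*x - 2*y**2 + 2*y + 1, f_y(x, y) = -4*x*y + 2*x + 3*y**2 - 2*y - 1.
  f_x(P) = 8, f_y(P) = -2 (gradient nonzero, so P is smooth).
Step 3: tangent line at P: 8·(x − 1) + -2·(y − 1) = 0.
Expanding: 8*x - 2*y - 6 = 0.


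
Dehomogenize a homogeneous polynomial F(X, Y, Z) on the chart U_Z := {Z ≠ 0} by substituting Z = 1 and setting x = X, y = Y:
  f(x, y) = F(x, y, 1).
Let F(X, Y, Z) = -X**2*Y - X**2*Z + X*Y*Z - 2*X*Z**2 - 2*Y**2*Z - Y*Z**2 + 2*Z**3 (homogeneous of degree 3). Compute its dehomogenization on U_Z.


f(x, y) = -x**2*y - x**2 + x*y - 2*x - 2*y**2 - y + 2

On U_Z we set Z = 1. Each monomial c·X^i·Y^j·Z^k in F becomes c·x^i·y^j·1^k = c·x^i·y^j.
Substituting Z = 1: F(X, Y, 1) = -x**2*y - x**2 + x*y - 2*x - 2*y**2 - y + 2.
Note: deg(f) ≤ deg(F) = 3; strict inequality happens when F is divisible by Z (lost terms).


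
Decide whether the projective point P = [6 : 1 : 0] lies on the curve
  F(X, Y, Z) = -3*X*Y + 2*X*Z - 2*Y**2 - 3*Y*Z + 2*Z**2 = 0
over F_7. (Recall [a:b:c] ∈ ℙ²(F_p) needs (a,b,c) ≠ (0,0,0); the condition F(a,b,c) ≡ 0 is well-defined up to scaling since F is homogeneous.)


F(6,1,0) ≡ 1 (mod 7); P is NOT on the curve.

Evaluate F(6, 1, 0) term-by-term (mod 7).
  -3*X*Y ↦ -3·6·1·1 = -18
  2*X*Z ↦ 2·6·1·0 = 0
  -2*Y**2 ↦ -2·1·1·1 = -2
  -3*Y*Z ↦ -3·1·1·0 = 0
  2*Z**2 ↦ 2·1·1·0 = 0
Sum: F(6, 1, 0) = (-18) + (0) + (-2) + (0) + (0) = -20.
Reducing mod 7: -20 ≡ 1 (mod 7).
Since F(a, b, c) ≡ 1 ≠ 0 (mod 7), P does NOT lie on the curve.


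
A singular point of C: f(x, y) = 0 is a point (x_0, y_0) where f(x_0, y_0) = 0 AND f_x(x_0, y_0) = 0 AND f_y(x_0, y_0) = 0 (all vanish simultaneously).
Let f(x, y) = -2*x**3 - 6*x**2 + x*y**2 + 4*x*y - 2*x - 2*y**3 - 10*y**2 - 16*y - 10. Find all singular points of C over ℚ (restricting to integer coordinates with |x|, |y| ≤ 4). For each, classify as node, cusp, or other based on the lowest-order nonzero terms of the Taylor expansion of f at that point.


Singular points: {(-1, -2)}; classification: cusp.

Compute partial derivatives:
  f_x = -6*x**2 - 12*x + y**2 + 4*y - 2.
  f_y = 2*x*y + 4*x - 6*y**2 - 20*y - 16.
Scan x_0 ∈ {−4, ..., 4}. For each x_0, f_y(x_0, y) is a polynomial in y; find its integer roots y ∈ {−4, ..., 4}, then test f_x and f at those candidates.
  x = -4: f_y(-4, y) = -6*y**2 - 28*y - 32; vanishes at y ∈ {-2}. (-4, -2): f_x = -54 ≠ 0.
  x = -3: f_y(-3, y) = -6*y**2 - 26*y - 28; vanishes at y ∈ {-2}. (-3, -2): f_x = -24 ≠ 0.
  x = -2: f_y(-2, y) = -6*y**2 - 24*y - 24; vanishes at y ∈ {-2}. (-2, -2): f_x = -6 ≠ 0.
  x = -1: f_y(-1, y) = -6*y**2 - 22*y - 20; vanishes at y ∈ {-2}. (-1, -2): f_x = 0, f = 0 — SINGULAR.
  x = 0: f_y(0, y) = -6*y**2 - 20*y - 16; vanishes at y ∈ {-2}. (0, -2): f_x = -6 ≠ 0.
  x = 1: f_y(1, y) = -6*y**2 - 18*y - 12; vanishes at y ∈ {-2, -1}. (1, -2): f_x = -24 ≠ 0; (1, -1): f_x = -23 ≠ 0.
  x = 2: f_y(2, y) = -6*y**2 - 16*y - 8; vanishes at y ∈ {-2}. (2, -2): f_x = -54 ≠ 0.
  x = 3: f_y(3, y) = -6*y**2 - 14*y - 4; vanishes at y ∈ {-2}. (3, -2): f_x = -96 ≠ 0.
  x = 4: f_y(4, y) = -6*y**2 - 12*y; vanishes at y ∈ {-2, 0}. (4, -2): f_x = -150 ≠ 0; (4, 0): f_x = -146 ≠ 0.
Only singular point on the grid: (-1, -2).
Classify: substitute x = -1 + u, y = -2 + v and expand: f = -2*u**3 + u*v**2 - 2*v**3 + v**2.
No constant or linear terms (consistent with a singular point). Quadratic part: v**2. Cubic part: -2*u**3 + u*v**2 - 2*v**3.
The quadratic part v**2 is a perfect square, so there is a single (double) tangent line v = 0, i.e. y = -2. Restricting the cubic part to that line (v = 0) leaves -2*u**3 ≠ 0, so f is not divisible by v and the branch is v² ≈ 2*u**3 to lowest order — this is a cusp.
Classification: cusp.


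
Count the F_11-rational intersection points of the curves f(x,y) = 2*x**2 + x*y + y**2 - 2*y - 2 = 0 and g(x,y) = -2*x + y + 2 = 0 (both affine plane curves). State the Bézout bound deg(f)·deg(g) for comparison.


Common zeros: {(1, 0), (9, 5)}; count = 2; Bézout bound = 2.

deg(f) = 2, deg(g) = 1, so Bézout bound = 2.
Scan x ∈ F_11. For each x, list the y ∈ F_11 with f(x, y) ≡ 0 and those with g(x, y) ≡ 0 (mod 11); the common zeros in that column are the intersection.
  x = 0: f ≡ 0 at y ∈ {6, 7}; g ≡ 0 at y ∈ {9}; common: ∅.
  x = 1: f ≡ 0 at y ∈ {0, 1}; g ≡ 0 at y ∈ {0}; common: {0}.
  x = 2: f ≡ 0 at y ∈ {4, 7}; g ≡ 0 at y ∈ {2}; common: ∅.
  x = 3: f ≡ 0 at y ∈ {2, 8}; g ≡ 0 at y ∈ {4}; common: ∅.
  x = 4: f ≡ 0 at y ∈ {1, 8}; g ≡ 0 at y ∈ {6}; common: ∅.
  x = 5: f ≡ 0 at y ∈ {3, 5}; g ≡ 0 at y ∈ {8}; common: ∅.
  x = 6: f ≡ 0 at y ∈ {9}; g ≡ 0 at y ∈ {10}; common: ∅.
  x = 7: f ≡ 0 at y ∈ {2, 4}; g ≡ 0 at y ∈ {1}; common: ∅.
  x = 8: f ≡ 0 at y ∈ {6, 10}; g ≡ 0 at y ∈ {3}; common: ∅.
  x = 9: f ≡ 0 at y ∈ {5, 10}; g ≡ 0 at y ∈ {5}; common: {5}.
  x = 10: f ≡ 0 at y ∈ {0, 3}; g ≡ 0 at y ∈ {7}; common: ∅.
Collecting: common zeros = {(1, 0), (9, 5)}, so the count is 2.
Comparison with the Bézout bound: 2 ≤ 2 = deg(f)·deg(g), as expected for curves with no common component (the bound is attained).


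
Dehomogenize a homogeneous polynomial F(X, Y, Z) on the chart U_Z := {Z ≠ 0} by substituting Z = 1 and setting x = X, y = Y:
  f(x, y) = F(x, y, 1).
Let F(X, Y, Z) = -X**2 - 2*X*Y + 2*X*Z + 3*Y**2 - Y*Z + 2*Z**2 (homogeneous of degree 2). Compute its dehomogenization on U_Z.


f(x, y) = -x**2 - 2*x*y + 2*x + 3*y**2 - y + 2

On U_Z we set Z = 1. Each monomial c·X^i·Y^j·Z^k in F becomes c·x^i·y^j·1^k = c·x^i·y^j.
Substituting Z = 1: F(X, Y, 1) = -x**2 - 2*x*y + 2*x + 3*y**2 - y + 2.
Note: deg(f) ≤ deg(F) = 2; strict inequality happens when F is divisible by Z (lost terms).


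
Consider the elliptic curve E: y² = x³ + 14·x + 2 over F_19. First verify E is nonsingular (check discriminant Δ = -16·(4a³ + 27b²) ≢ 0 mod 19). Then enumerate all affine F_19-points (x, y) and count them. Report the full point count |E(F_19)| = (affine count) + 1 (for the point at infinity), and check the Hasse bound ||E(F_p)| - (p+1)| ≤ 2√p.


Affine points = {(1, 6), (1, 13), (2, 0), (5, 8), (5, 11), (6, 6), (6, 13), (7, 5), (7, 14), (11, 9), (11, 10), (12, 6), (12, 13), (13, 5), (13, 14), (14, 4), (14, 15), (16, 3), (16, 16), (17, 2), (17, 17), (18, 5), (18, 14)}; affine count = 23; |E(F_19)| = 24.

Discriminant check: Δ ∝ 4a³ + 27b² = 4·14³ + 27·2² = 4·2744 + 27·4 ≡ 7 (mod 19). Nonzero ⇒ E is nonsingular.
For each x ∈ F_19, compute rhs = x³ + 14·x + 2 mod 19, then count y ∈ F_19 with y² ≡ rhs.
  x = 0: rhs = 2, matching y values: none (0 points).
  x = 1: rhs = 17, matching y values: 6, 13 (2 points).
  x = 2: rhs = 0, matching y values: 0 (1 points).
  x = 3: rhs = 14, matching y values: none (0 points).
  x = 4: rhs = 8, matching y values: none (0 points).
  x = 5: rhs = 7, matching y values: 8, 11 (2 points).
  x = 6: rhs = 17, matching y values: 6, 13 (2 points).
  x = 7: rhs = 6, matching y values: 5, 14 (2 points).
  x = 8: rhs = 18, matching y values: none (0 points).
  x = 9: rhs = 2, matching y values: none (0 points).
  x = 10: rhs = 2, matching y values: none (0 points).
  x = 11: rhs = 5, matching y values: 9, 10 (2 points).
  x = 12: rhs = 17, matching y values: 6, 13 (2 points).
  x = 13: rhs = 6, matching y values: 5, 14 (2 points).
  x = 14: rhs = 16, matching y values: 4, 15 (2 points).
  x = 15: rhs = 15, matching y values: none (0 points).
  x = 16: rhs = 9, matching y values: 3, 16 (2 points).
  x = 17: rhs = 4, matching y values: 2, 17 (2 points).
  x = 18: rhs = 6, matching y values: 5, 14 (2 points).
Total affine count: 23.
Full point count |E(F_19)| = 23 + 1 = 24.
Hasse bound: |24 − (19+1)| = |4| = 4 ≤ 2√19 ≈ 8.7178 ✓.


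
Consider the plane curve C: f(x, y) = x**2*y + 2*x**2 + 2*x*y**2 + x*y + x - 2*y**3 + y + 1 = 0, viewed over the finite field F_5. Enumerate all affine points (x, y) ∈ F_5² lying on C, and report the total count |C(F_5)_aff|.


Affine F_5-points: {(0, 1), (0, 3), (1, 4), (2, 1), (2, 2), (2, 4), (4, 2)}; count = 7.

For each of the 25 pairs (x, y) ∈ F_5², evaluate f(x, y) mod 5. Record the zeros.
  x = 0: [0↦1, 1↦0, 2↦2, 3↦0, 4↦2]  zeros at y ∈ {1, 3}
  x = 1: [0↦4, 1↦2, 2↦2, 3↦2, 4↦0]  zeros at y ∈ {4}
  x = 2: [0↦1, 1↦0, 2↦0, 3↦4, 4↦0]  zeros at y ∈ {1, 2, 4}
  x = 3: [0↦2, 1↦4, 2↦1, 3↦1, 4↦2]  zeros at y ∈ ∅
  x = 4: [0↦2, 1↦4, 2↦0, 3↦3, 4↦1]  zeros at y ∈ {2}
Collecting zeros: affine points = {(0, 1), (0, 3), (1, 4), (2, 1), (2, 2), (2, 4), (4, 2)}.
Total count |C(F_5)_aff| = 7.


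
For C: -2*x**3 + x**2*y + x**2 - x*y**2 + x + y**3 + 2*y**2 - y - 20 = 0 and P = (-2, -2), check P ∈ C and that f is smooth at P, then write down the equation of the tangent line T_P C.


Tangent line at P: -23*x - y - 48 = 0.

Step 1: f(-2, -2) = 0, so P lies on C.
Step 2: partial derivatives
  f_x(x, y) = -6*x**2 + 2*x*y + 2*x - y**2 + 1, f_y(x, y) = x**2 - 2*x*y + 3*y**2 + 4*y - 1.
  f_x(P) = -23, f_y(P) = -1 (gradient nonzero, so P is smooth).
Step 3: tangent line at P: -23·(x − -2) + -1·(y − -2) = 0.
Expanding: -23*x - y - 48 = 0.


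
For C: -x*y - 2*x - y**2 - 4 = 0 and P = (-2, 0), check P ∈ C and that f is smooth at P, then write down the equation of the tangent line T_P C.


Tangent line at P: -2*x + 2*y - 4 = 0.

Step 1: f(-2, 0) = 0, so P lies on C.
Step 2: partial derivatives
  f_x(x, y) = -y - 2, f_y(x, y) = -x - 2*y.
  f_x(P) = -2, f_y(P) = 2 (gradient nonzero, so P is smooth).
Step 3: tangent line at P: -2·(x − -2) + 2·(y − 0) = 0.
Expanding: -2*x + 2*y - 4 = 0.


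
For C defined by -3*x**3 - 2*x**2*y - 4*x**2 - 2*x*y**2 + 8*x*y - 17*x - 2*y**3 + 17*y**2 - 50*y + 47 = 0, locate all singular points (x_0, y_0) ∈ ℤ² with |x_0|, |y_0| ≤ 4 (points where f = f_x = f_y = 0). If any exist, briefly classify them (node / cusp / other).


Singular points: {(-1, 3)}; classification: node.

Compute partial derivatives:
  f_x = -9*x**2 - 4*x*y - 8*x - 2*y**2 + 8*y - 17.
  f_y = -2*x**2 - 4*x*y + 8*x - 6*y**2 + 34*y - 50.
Scan x_0 ∈ {−4, ..., 4}. For each x_0, f_y(x_0, y) is a polynomial in y; find its integer roots y ∈ {−4, ..., 4}, then test f_x and f at those candidates.
  x = -4: f_y(-4, y) = -6*y**2 + 50*y - 114; no integer root y with |y| ≤ 4.
  x = -3: f_y(-3, y) = -6*y**2 + 46*y - 92; no integer root y with |y| ≤ 4.
  x = -2: f_y(-2, y) = -6*y**2 + 42*y - 74; no integer root y with |y| ≤ 4.
  x = -1: f_y(-1, y) = -6*y**2 + 38*y - 60; vanishes at y ∈ {3}. (-1, 3): f_x = 0, f = 0 — SINGULAR.
  x = 0: f_y(0, y) = -6*y**2 + 34*y - 50; no integer root y with |y| ≤ 4.
  x = 1: f_y(1, y) = -6*y**2 + 30*y - 44; no integer root y with |y| ≤ 4.
  x = 2: f_y(2, y) = -6*y**2 + 26*y - 42; no integer root y with |y| ≤ 4.
  x = 3: f_y(3, y) = -6*y**2 + 22*y - 44; no integer root y with |y| ≤ 4.
  x = 4: f_y(4, y) = -6*y**2 + 18*y - 50; no integer root y with |y| ≤ 4.
Only singular point on the grid: (-1, 3).
Classify: substitute x = -1 + u, y = 3 + v and expand: f = -3*u**3 - 2*u**2*v - u**2 - 2*u*v**2 - 2*v**3 + v**2.
No constant or linear terms (consistent with a singular point). Quadratic part: -u**2 + v**2. Cubic part: -3*u**3 - 2*u**2*v - 2*u*v**2 - 2*v**3.
The quadratic part v**2 - u**2 = (v − u)(v + u) splits into two distinct linear factors, so there are two distinct tangent lines y − 3 = ±(x − -1) — this is a node (ordinary double point).
Classification: node.


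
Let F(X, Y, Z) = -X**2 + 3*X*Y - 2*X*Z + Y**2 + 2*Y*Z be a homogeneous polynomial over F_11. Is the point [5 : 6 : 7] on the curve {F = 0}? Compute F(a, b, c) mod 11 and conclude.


F(5,6,7) ≡ 5 (mod 11); P is NOT on the curve.

Evaluate F(5, 6, 7) term-by-term (mod 11).
  -X**2 ↦ -1·25·1·1 = -25
  3*X*Y ↦ 3·5·6·1 = 90
  -2*X*Z ↦ -2·5·1·7 = -70
  Y**2 ↦ 1·1·36·1 = 36
  2*Y*Z ↦ 2·1·6·7 = 84
Sum: F(5, 6, 7) = (-25) + (90) + (-70) + (36) + (84) = 115.
Reducing mod 11: 115 ≡ 5 (mod 11).
Since F(a, b, c) ≡ 5 ≠ 0 (mod 11), P does NOT lie on the curve.


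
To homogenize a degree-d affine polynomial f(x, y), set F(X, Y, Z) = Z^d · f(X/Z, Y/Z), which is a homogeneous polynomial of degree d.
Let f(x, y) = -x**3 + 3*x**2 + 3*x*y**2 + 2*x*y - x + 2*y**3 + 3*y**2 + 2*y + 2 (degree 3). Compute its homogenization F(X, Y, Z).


F(X, Y, Z) = -X**3 + 3*X**2*Z + 3*X*Y**2 + 2*X*Y*Z - X*Z**2 + 2*Y**3 + 3*Y**2*Z + 2*Y*Z**2 + 2*Z**3

deg(f) = 3.
Substitute x = X/Z, y = Y/Z into f, then multiply by Z^3.
  monomial -1·x^3·y^0 ↦ -1·X^3·Y^0·Z^0.
  monomial 3·x^2·y^0 ↦ 3·X^2·Y^0·Z^1.
  monomial 3·x^1·y^2 ↦ 3·X^1·Y^2·Z^0.
  monomial 2·x^1·y^1 ↦ 2·X^1·Y^1·Z^1.
  monomial -1·x^1·y^0 ↦ -1·X^1·Y^0·Z^2.
  monomial 2·x^0·y^3 ↦ 2·X^0·Y^3·Z^0.
  monomial 3·x^0·y^2 ↦ 3·X^0·Y^2·Z^1.
  monomial 2·x^0·y^1 ↦ 2·X^0·Y^1·Z^2.
  monomial 2·x^0·y^0 ↦ 2·X^0·Y^0·Z^3.
Collecting: F(X, Y, Z) = -X**3 + 3*X**2*Z + 3*X*Y**2 + 2*X*Y*Z - X*Z**2 + 2*Y**3 + 3*Y**2*Z + 2*Y*Z**2 + 2*Z**3.


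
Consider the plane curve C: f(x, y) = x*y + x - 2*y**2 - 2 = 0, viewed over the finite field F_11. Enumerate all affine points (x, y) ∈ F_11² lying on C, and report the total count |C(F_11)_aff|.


Affine F_11-points: {(1, 8), (1, 9), (2, 0), (2, 1), (5, 3), (5, 5), (7, 2), (7, 7), (9, 4), (9, 6)}; count = 10.

For each of the 121 pairs (x, y) ∈ F_11², evaluate f(x, y) mod 11. Record the zeros.
  x = 0: [0↦9, 1↦7, 2↦1, 3↦2, 4↦10, 5↦3, 6↦3, 7↦10, 8↦2, 9↦1, 10↦7]  zeros at y ∈ ∅
  x = 1: [0↦10, 1↦9, 2↦4, 3↦6, 4↦4, 5↦9, 6↦10, 7↦7, 8↦0, 9↦0, 10↦7]  zeros at y ∈ {8, 9}
  x = 2: [0↦0, 1↦0, 2↦7, 3↦10, 4↦9, 5↦4, 6↦6, 7↦4, 8↦9, 9↦10, 10↦7]  zeros at y ∈ {0, 1}
  x = 3: [0↦1, 1↦2, 2↦10, 3↦3, 4↦3, 5↦10, 6↦2, 7↦1, 8↦7, 9↦9, 10↦7]  zeros at y ∈ ∅
  x = 4: [0↦2, 1↦4, 2↦2, 3↦7, 4↦8, 5↦5, 6↦9, 7↦9, 8↦5, 9↦8, 10↦7]  zeros at y ∈ ∅
  x = 5: [0↦3, 1↦6, 2↦5, 3↦0, 4↦2, 5↦0, 6↦5, 7↦6, 8↦3, 9↦7, 10↦7]  zeros at y ∈ {3, 5}
  x = 6: [0↦4, 1↦8, 2↦8, 3↦4, 4↦7, 5↦6, 6↦1, 7↦3, 8↦1, 9↦6, 10↦7]  zeros at y ∈ ∅
  x = 7: [0↦5, 1↦10, 2↦0, 3↦8, 4↦1, 5↦1, 6↦8, 7↦0, 8↦10, 9↦5, 10↦7]  zeros at y ∈ {2, 7}
  x = 8: [0↦6, 1↦1, 2↦3, 3↦1, 4↦6, 5↦7, 6↦4, 7↦8, 8↦8, 9↦4, 10↦7]  zeros at y ∈ ∅
  x = 9: [0↦7, 1↦3, 2↦6, 3↦5, 4↦0, 5↦2, 6↦0, 7↦5, 8↦6, 9↦3, 10↦7]  zeros at y ∈ {4, 6}
  x = 10: [0↦8, 1↦5, 2↦9, 3↦9, 4↦5, 5↦8, 6↦7, 7↦2, 8↦4, 9↦2, 10↦7]  zeros at y ∈ ∅
Collecting zeros: affine points = {(1, 8), (1, 9), (2, 0), (2, 1), (5, 3), (5, 5), (7, 2), (7, 7), (9, 4), (9, 6)}.
Total count |C(F_11)_aff| = 10.


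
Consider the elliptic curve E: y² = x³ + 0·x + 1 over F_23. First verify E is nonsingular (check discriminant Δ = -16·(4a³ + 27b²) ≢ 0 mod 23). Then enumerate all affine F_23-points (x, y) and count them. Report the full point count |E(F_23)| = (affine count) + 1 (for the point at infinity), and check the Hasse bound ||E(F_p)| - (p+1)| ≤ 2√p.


Affine points = {(0, 1), (0, 22), (1, 5), (1, 18), (2, 3), (2, 20), (10, 9), (10, 14), (12, 2), (12, 21), (13, 6), (13, 17), (14, 10), (14, 13), (15, 8), (15, 15), (16, 7), (16, 16), (19, 11), (19, 12), (21, 4), (21, 19), (22, 0)}; affine count = 23; |E(F_23)| = 24.

Discriminant check: Δ ∝ 4a³ + 27b² = 4·0³ + 27·1² = 4·0 + 27·1 ≡ 4 (mod 23). Nonzero ⇒ E is nonsingular.
For each x ∈ F_23, compute rhs = x³ + 0·x + 1 mod 23, then count y ∈ F_23 with y² ≡ rhs.
  x = 0: rhs = 1, matching y values: 1, 22 (2 points).
  x = 1: rhs = 2, matching y values: 5, 18 (2 points).
  x = 2: rhs = 9, matching y values: 3, 20 (2 points).
  x = 3: rhs = 5, matching y values: none (0 points).
  x = 4: rhs = 19, matching y values: none (0 points).
  x = 5: rhs = 11, matching y values: none (0 points).
  x = 6: rhs = 10, matching y values: none (0 points).
  x = 7: rhs = 22, matching y values: none (0 points).
  x = 8: rhs = 7, matching y values: none (0 points).
  x = 9: rhs = 17, matching y values: none (0 points).
  x = 10: rhs = 12, matching y values: 9, 14 (2 points).
  x = 11: rhs = 21, matching y values: none (0 points).
  x = 12: rhs = 4, matching y values: 2, 21 (2 points).
  x = 13: rhs = 13, matching y values: 6, 17 (2 points).
  x = 14: rhs = 8, matching y values: 10, 13 (2 points).
  x = 15: rhs = 18, matching y values: 8, 15 (2 points).
  x = 16: rhs = 3, matching y values: 7, 16 (2 points).
  x = 17: rhs = 15, matching y values: none (0 points).
  x = 18: rhs = 14, matching y values: none (0 points).
  x = 19: rhs = 6, matching y values: 11, 12 (2 points).
  x = 20: rhs = 20, matching y values: none (0 points).
  x = 21: rhs = 16, matching y values: 4, 19 (2 points).
  x = 22: rhs = 0, matching y values: 0 (1 points).
Total affine count: 23.
Full point count |E(F_23)| = 23 + 1 = 24.
Hasse bound: |24 − (23+1)| = |0| = 0 ≤ 2√23 ≈ 9.5917 ✓.
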